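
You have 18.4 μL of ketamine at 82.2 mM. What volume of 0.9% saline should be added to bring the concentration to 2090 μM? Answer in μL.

705 μL

2090 μM = 2.09 mM.
V₂ = C₁V₁/C₂ = 82.2 × 18.4 / 2.09 = 724 μL.
Diluent to add = V₂ − V₁ = 724 − 18.4 = 705 μL.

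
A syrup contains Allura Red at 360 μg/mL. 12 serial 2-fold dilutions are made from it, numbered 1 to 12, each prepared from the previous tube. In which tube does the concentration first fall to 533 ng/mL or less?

Tube n has concentration 360 μg/mL / 2ⁿ.
Need 2ⁿ ≥ 360 μg/mL / 533 ng/mL = 675, so n ≥ 9.40.
First such tube: n = 10.

tube 10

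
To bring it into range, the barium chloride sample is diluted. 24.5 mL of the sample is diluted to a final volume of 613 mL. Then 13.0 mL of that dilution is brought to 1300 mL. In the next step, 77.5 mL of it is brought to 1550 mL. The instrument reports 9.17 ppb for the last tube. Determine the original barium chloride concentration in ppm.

Overall dilution factor = 25.02 × 100 × 20 = 5.00 × 10⁴.
Original = 9.17 ppb × 5.00 × 10⁴ = 4.59 × 10⁵ ppb = 459 ppm.

459 ppm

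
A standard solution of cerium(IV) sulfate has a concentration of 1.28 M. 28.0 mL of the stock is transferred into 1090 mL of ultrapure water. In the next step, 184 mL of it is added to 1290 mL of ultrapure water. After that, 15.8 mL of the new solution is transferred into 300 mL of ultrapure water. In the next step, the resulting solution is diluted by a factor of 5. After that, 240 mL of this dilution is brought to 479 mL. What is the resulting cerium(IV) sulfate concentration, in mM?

0.0201 mM

Overall dilution factor = 39.93 × 8.011 × 19.99 × 5 × 1.996 = 6.38 × 10⁴.
1.28 M / 6.38 × 10⁴ = 2.01 × 10⁻⁵ M = 0.0201 mM.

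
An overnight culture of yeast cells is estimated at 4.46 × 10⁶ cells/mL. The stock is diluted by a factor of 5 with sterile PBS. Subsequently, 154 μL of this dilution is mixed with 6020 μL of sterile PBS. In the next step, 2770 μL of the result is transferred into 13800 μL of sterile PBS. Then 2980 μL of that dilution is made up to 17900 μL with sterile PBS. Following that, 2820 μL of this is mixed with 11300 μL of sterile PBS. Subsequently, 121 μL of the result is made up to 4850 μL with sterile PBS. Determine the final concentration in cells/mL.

Overall dilution factor = 5 × 40.09 × 5.982 × 6.007 × 5.007 × 40.08 = 1.45 × 10⁶.
4.46 × 10⁶ cells/mL / 1.45 × 10⁶ = 3.09 cells/mL.

3.09 cells/mL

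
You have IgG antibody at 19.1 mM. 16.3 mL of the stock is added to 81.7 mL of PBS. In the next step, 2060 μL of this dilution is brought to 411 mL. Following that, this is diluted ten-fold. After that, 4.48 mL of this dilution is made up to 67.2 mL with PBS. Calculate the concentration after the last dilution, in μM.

0.106 μM

Overall dilution factor = 6.012 × 199.5 × 10 × 15 = 1.80 × 10⁵.
19.1 mM / 1.80 × 10⁵ = 1.06 × 10⁻⁴ mM = 0.106 μM.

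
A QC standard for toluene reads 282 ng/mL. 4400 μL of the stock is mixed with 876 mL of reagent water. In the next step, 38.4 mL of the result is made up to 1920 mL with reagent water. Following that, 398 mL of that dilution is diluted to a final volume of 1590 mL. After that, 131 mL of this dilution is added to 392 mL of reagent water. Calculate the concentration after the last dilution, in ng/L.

Overall dilution factor = 200.1 × 50 × 3.995 × 3.992 = 1.60 × 10⁵.
282 ng/mL / 1.60 × 10⁵ = 1.77 × 10⁻³ ng/mL = 1.77 ng/L.

1.77 ng/L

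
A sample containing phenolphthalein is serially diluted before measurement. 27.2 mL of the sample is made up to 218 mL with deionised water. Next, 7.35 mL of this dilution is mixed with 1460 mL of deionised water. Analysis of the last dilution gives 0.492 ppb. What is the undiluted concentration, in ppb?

Overall dilution factor = 8.015 × 199.6 = 1600.
Original = 0.492 ppb × 1600 = 787 ppb.

787 ppb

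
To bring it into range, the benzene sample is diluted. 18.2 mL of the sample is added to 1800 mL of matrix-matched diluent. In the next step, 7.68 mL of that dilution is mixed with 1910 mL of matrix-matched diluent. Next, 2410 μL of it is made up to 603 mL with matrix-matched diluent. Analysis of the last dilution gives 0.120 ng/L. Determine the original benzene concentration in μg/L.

Overall dilution factor = 99.90 × 249.7 × 250.2 = 6.24 × 10⁶.
Original = 0.120 ng/L × 6.24 × 10⁶ = 7.49 × 10⁵ ng/L = 749 μg/L.

749 μg/L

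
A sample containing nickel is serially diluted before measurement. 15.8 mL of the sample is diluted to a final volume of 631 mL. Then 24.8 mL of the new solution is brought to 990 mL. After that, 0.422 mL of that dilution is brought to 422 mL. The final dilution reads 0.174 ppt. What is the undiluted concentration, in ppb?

Overall dilution factor = 39.94 × 39.92 × 1000 = 1.59 × 10⁶.
Original = 0.174 ppt × 1.59 × 10⁶ = 2.77 × 10⁵ ppt = 277 ppb.

277 ppb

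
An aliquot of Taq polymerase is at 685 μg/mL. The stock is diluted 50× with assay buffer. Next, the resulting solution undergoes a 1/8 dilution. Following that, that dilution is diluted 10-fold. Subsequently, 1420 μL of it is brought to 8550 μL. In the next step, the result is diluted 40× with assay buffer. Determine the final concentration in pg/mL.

711 pg/mL

Overall dilution factor = 50 × 8 × 10 × 6.021 × 40 = 9.63 × 10⁵.
685 μg/mL / 9.63 × 10⁵ = 7.11 × 10⁻⁴ μg/mL = 711 pg/mL.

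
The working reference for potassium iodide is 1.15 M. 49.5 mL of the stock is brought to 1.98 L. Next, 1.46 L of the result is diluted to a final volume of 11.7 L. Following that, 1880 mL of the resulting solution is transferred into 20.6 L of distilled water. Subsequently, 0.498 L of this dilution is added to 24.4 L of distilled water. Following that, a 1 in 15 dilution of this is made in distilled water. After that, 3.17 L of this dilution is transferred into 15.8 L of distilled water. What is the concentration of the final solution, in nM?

66.9 nM

Overall dilution factor = 40 × 8.014 × 11.96 × 50.00 × 15 × 5.984 = 1.72 × 10⁷.
1.15 M / 1.72 × 10⁷ = 6.69 × 10⁻⁸ M = 66.9 nM.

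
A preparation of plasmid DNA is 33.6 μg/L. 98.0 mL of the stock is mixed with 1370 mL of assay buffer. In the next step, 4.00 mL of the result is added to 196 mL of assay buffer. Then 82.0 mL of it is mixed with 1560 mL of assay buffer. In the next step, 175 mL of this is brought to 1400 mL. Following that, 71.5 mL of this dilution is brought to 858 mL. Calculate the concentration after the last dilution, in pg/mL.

Overall dilution factor = 14.98 × 50 × 20.02 × 8 × 12 = 1.44 × 10⁶.
33.6 μg/L / 1.44 × 10⁶ = 2.33 × 10⁻⁵ μg/L = 0.0233 pg/mL.

0.0233 pg/mL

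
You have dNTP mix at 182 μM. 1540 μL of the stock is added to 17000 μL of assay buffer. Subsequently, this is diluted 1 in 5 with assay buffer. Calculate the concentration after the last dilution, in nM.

Overall dilution factor = 12.04 × 5 = 60.2.
182 μM / 60.2 = 3.02 μM = 3020 nM.

3020 nM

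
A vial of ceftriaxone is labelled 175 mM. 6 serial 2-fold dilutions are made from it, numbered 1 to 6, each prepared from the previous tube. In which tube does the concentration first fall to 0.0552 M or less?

tube 2

Tube n has concentration 175 mM / 2ⁿ.
Need 2ⁿ ≥ 175 mM / 0.0552 M = 3.17, so n ≥ 1.66.
First such tube: n = 2.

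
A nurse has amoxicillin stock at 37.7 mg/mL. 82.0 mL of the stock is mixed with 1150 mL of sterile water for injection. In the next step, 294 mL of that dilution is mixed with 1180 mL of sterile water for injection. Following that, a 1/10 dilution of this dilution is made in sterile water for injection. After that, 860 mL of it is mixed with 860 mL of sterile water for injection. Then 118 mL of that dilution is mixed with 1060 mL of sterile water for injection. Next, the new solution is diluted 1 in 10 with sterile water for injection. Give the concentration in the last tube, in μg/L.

251 μg/L

Overall dilution factor = 15.02 × 5.014 × 10 × 2 × 9.983 × 10 = 1.50 × 10⁵.
37.7 mg/mL / 1.50 × 10⁵ = 2.51 × 10⁻⁴ mg/mL = 251 μg/L.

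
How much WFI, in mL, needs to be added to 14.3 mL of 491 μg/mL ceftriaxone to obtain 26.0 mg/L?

26.0 mg/L = 26.0 μg/mL.
V₂ = C₁V₁/C₂ = 491 × 14.3 / 26.0 = 270 mL.
Diluent to add = V₂ − V₁ = 270 − 14.3 = 256 mL.

256 mL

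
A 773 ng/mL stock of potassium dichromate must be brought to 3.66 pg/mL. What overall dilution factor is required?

Factor = C₀/C_target = 773 ng/mL / 3.66 pg/mL = 2.11 × 10⁵.

2.11 × 10⁵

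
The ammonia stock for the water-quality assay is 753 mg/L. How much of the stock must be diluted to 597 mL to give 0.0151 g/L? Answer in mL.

12.0 mL

0.0151 g/L = 15.1 mg/L.
V₁ = C₂V₂/C₁ = 15.1 × 597 / 753 = 12.0 mL.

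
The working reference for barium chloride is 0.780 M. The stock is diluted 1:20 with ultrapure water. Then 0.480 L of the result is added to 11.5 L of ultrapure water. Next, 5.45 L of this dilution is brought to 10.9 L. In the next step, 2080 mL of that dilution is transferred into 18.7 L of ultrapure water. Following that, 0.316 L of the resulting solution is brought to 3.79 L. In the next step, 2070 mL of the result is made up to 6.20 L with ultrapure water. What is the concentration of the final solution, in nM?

2180 nM

Overall dilution factor = 20 × 24.96 × 2 × 9.990 × 11.99 × 2.995 = 3.58 × 10⁵.
0.780 M / 3.58 × 10⁵ = 2.18 × 10⁻⁶ M = 2180 nM.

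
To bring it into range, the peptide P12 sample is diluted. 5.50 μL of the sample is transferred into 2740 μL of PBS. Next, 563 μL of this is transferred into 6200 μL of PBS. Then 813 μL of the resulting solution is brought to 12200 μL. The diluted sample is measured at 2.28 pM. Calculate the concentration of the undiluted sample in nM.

205 nM

Overall dilution factor = 499.2 × 12.01 × 15.01 = 9.00 × 10⁴.
Original = 2.28 pM × 9.00 × 10⁴ = 2.05 × 10⁵ pM = 205 nM.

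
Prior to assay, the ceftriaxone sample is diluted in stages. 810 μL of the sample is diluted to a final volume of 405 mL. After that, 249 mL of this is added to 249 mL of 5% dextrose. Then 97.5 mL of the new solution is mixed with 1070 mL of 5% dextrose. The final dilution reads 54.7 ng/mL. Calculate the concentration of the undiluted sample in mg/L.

655 mg/L

Overall dilution factor = 500 × 2 × 11.97 = 1.20 × 10⁴.
Original = 54.7 ng/mL × 1.20 × 10⁴ = 6.55 × 10⁵ ng/mL = 655 mg/L.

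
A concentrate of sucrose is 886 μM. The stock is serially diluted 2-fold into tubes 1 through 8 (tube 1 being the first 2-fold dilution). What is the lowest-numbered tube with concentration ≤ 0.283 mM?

Tube n has concentration 886 μM / 2ⁿ.
Need 2ⁿ ≥ 886 μM / 0.283 mM = 3.13, so n ≥ 1.65.
First such tube: n = 2.

tube 2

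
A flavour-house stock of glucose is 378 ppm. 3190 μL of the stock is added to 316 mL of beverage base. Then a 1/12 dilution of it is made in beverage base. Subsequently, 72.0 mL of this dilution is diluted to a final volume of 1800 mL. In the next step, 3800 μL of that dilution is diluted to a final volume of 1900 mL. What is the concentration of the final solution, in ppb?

0.0252 ppb

Overall dilution factor = 100.1 × 12 × 25 × 500 = 1.50 × 10⁷.
378 ppm / 1.50 × 10⁷ = 2.52 × 10⁻⁵ ppm = 0.0252 ppb.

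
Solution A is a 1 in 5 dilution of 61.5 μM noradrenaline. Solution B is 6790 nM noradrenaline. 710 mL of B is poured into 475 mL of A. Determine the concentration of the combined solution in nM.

9000 nM

C_A = 61.5 μM / 5 = 12.3 μM.
C_B = 6790 nM = 6.79 μM.
C_mix = (C_A·V_A + C_B·V_B)/(V_A + V_B) = (12.3×475 + 6.79×710) / 1185 = 9.00 μM = 9000 nM.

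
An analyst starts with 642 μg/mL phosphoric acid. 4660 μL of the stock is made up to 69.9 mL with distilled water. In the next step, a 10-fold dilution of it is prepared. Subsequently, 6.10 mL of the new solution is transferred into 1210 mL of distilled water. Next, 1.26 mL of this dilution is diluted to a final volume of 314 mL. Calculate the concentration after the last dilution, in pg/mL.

86.1 pg/mL

Overall dilution factor = 15 × 10 × 199.4 × 249.2 = 7.45 × 10⁶.
642 μg/mL / 7.45 × 10⁶ = 8.61 × 10⁻⁵ μg/mL = 86.1 pg/mL.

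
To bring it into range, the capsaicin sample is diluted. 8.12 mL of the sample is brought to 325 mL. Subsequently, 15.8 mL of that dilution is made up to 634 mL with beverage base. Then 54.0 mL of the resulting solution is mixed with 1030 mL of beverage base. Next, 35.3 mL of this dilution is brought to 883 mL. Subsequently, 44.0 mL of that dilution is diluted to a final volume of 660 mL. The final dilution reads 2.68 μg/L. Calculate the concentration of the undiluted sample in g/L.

Overall dilution factor = 40.02 × 40.13 × 20.07 × 25.01 × 15 = 1.21 × 10⁷.
Original = 2.68 μg/L × 1.21 × 10⁷ = 3.24 × 10⁷ μg/L = 32.4 g/L.

32.4 g/L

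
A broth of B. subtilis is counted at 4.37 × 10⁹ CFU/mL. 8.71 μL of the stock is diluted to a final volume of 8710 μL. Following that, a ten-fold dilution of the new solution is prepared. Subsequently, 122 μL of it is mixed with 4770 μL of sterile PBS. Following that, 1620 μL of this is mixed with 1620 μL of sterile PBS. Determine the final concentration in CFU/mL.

Overall dilution factor = 1000 × 10 × 40.10 × 2 = 8.02 × 10⁵.
4.37 × 10⁹ CFU/mL / 8.02 × 10⁵ = 5450 CFU/mL.

5450 CFU/mL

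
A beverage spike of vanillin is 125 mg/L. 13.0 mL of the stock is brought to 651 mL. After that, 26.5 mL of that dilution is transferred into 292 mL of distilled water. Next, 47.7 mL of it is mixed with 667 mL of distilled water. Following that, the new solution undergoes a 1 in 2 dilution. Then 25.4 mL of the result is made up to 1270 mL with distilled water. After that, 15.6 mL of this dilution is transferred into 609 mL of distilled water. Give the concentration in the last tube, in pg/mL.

Overall dilution factor = 50.08 × 12.02 × 14.98 × 2 × 50 × 40.04 = 3.61 × 10⁷.
125 mg/L / 3.61 × 10⁷ = 3.46 × 10⁻⁶ mg/L = 3.46 pg/mL.

3.46 pg/mL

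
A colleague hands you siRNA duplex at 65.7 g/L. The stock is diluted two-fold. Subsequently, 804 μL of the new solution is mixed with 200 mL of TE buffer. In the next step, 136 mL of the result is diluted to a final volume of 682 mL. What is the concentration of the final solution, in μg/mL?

26.2 μg/mL

Overall dilution factor = 2 × 249.8 × 5.015 = 2505.
65.7 g/L / 2505 = 0.0262 g/L = 26.2 μg/mL.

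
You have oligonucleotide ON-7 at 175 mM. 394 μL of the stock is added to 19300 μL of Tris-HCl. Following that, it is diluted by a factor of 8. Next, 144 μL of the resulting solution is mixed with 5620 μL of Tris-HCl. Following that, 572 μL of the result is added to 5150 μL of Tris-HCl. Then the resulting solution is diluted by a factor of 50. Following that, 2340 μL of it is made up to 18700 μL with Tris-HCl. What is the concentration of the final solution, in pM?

2740 pM

Overall dilution factor = 49.98 × 8 × 40.03 × 10.00 × 50 × 7.991 = 6.40 × 10⁷.
175 mM / 6.40 × 10⁷ = 2.74 × 10⁻⁶ mM = 2740 pM.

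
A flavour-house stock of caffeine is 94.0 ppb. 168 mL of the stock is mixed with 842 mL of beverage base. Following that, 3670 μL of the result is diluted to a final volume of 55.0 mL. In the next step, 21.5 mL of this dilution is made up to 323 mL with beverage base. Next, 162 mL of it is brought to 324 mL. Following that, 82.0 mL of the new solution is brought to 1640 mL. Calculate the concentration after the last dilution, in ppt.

Overall dilution factor = 6.012 × 14.99 × 15.02 × 2 × 20 = 5.41 × 10⁴.
94.0 ppb / 5.41 × 10⁴ = 1.74 × 10⁻³ ppb = 1.74 ppt.

1.74 ppt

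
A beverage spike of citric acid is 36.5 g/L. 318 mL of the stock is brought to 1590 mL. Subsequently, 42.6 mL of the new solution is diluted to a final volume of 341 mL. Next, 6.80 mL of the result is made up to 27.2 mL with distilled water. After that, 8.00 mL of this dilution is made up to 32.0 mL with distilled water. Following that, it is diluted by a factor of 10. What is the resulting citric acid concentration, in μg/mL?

5.70 μg/mL

Overall dilution factor = 5 × 8.005 × 4 × 4 × 10 = 6404.
36.5 g/L / 6404 = 5.70 × 10⁻³ g/L = 5.70 μg/mL.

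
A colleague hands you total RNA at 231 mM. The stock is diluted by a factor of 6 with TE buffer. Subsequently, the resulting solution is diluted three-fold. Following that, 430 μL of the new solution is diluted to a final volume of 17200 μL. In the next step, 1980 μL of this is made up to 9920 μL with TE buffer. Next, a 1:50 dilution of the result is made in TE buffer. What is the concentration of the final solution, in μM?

Overall dilution factor = 6 × 3 × 40 × 5.010 × 50 = 1.80 × 10⁵.
231 mM / 1.80 × 10⁵ = 1.28 × 10⁻³ mM = 1.28 μM.

1.28 μM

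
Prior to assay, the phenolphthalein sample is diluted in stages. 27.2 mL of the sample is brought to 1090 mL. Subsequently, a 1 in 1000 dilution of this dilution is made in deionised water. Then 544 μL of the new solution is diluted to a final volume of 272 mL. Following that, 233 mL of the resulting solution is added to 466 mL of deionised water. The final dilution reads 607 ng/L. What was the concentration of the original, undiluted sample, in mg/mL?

Overall dilution factor = 40.07 × 1000 × 500 × 3 = 6.01 × 10⁷.
Original = 607 ng/L × 6.01 × 10⁷ = 3.65 × 10¹⁰ ng/L = 36.5 mg/mL.

36.5 mg/mL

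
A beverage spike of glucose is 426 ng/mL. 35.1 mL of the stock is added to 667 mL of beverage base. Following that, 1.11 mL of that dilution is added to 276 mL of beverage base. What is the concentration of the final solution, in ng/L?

Overall dilution factor = 20.00 × 249.6 = 4994.
426 ng/mL / 4994 = 0.0853 ng/mL = 85.3 ng/L.

85.3 ng/L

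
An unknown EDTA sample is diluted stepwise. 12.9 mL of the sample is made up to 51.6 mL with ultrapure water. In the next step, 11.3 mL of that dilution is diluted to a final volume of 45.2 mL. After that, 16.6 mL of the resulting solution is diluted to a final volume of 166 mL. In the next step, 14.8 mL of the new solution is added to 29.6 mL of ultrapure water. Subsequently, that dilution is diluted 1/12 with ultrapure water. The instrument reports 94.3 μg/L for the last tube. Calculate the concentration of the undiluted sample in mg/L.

Overall dilution factor = 4 × 4 × 10 × 3 × 12 = 5760.
Original = 94.3 μg/L × 5760 = 5.43 × 10⁵ μg/L = 543 mg/L.

543 mg/L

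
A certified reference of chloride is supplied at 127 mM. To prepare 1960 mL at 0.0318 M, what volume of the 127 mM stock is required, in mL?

491 mL

0.0318 M = 31.8 mM.
V₁ = C₂V₂/C₁ = 31.8 × 1960 / 127 = 491 mL.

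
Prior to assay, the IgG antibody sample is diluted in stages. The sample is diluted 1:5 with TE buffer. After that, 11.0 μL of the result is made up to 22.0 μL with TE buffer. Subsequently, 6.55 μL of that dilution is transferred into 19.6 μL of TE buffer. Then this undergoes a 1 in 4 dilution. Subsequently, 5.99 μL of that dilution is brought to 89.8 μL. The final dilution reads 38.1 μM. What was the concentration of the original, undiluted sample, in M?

0.0912 M

Overall dilution factor = 5 × 2 × 3.992 × 4 × 14.99 = 2394.
Original = 38.1 μM × 2394 = 9.12 × 10⁴ μM = 0.0912 M.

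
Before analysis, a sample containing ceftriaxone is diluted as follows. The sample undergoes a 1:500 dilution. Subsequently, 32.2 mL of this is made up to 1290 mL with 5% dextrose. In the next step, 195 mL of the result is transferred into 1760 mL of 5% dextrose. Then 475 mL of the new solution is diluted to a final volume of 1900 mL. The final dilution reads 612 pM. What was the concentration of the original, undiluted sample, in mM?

Overall dilution factor = 500 × 40.06 × 10.03 × 4 = 8.03 × 10⁵.
Original = 612 pM × 8.03 × 10⁵ = 4.92 × 10⁸ pM = 0.492 mM.

0.492 mM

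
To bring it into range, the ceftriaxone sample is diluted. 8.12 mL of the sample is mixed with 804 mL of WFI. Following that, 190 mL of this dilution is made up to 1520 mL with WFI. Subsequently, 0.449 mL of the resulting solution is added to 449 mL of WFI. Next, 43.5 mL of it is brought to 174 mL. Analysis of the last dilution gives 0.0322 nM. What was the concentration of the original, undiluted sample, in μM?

103 μM

Overall dilution factor = 100.0 × 8 × 1001 × 4 = 3.20 × 10⁶.
Original = 0.0322 nM × 3.20 × 10⁶ = 1.03 × 10⁵ nM = 103 μM.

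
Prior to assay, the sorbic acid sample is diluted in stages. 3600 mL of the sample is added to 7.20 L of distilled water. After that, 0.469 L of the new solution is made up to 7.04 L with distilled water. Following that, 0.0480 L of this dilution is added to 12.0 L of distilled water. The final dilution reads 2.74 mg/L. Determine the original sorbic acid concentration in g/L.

Overall dilution factor = 3 × 15.01 × 251 = 1.13 × 10⁴.
Original = 2.74 mg/L × 1.13 × 10⁴ = 3.10 × 10⁴ mg/L = 31.0 g/L.

31.0 g/L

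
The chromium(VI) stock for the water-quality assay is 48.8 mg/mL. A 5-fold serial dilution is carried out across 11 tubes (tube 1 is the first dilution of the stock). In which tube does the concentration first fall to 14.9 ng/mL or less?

Tube n has concentration 48.8 mg/mL / 5ⁿ.
Need 5ⁿ ≥ 48.8 mg/mL / 14.9 ng/mL = 3.28 × 10⁶, so n ≥ 9.32.
First such tube: n = 10.

tube 10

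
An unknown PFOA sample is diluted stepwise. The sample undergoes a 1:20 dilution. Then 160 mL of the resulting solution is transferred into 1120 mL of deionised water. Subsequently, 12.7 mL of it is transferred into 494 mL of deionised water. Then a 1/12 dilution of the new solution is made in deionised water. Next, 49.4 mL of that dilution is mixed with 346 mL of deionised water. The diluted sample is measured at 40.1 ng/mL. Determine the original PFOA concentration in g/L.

24.6 g/L

Overall dilution factor = 20 × 8 × 39.90 × 12 × 8.004 = 6.13 × 10⁵.
Original = 40.1 ng/mL × 6.13 × 10⁵ = 2.46 × 10⁷ ng/mL = 24.6 g/L.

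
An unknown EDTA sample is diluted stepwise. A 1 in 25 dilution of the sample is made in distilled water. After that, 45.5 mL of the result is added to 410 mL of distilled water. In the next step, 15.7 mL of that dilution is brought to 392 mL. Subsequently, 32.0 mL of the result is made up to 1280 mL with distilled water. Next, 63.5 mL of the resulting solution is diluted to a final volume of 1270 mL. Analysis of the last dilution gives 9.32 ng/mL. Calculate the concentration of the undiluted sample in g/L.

Overall dilution factor = 25 × 10.01 × 24.97 × 40 × 20 = 5.00 × 10⁶.
Original = 9.32 ng/mL × 5.00 × 10⁶ = 4.66 × 10⁷ ng/mL = 46.6 g/L.

46.6 g/L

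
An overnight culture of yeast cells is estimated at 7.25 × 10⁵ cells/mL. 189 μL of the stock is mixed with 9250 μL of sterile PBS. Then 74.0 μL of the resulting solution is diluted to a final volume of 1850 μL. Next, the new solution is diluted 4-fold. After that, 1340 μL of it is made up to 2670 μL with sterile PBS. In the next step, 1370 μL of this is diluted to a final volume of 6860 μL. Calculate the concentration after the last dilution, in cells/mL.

Overall dilution factor = 49.94 × 25 × 4 × 1.993 × 5.007 = 4.98 × 10⁴.
7.25 × 10⁵ cells/mL / 4.98 × 10⁴ = 14.6 cells/mL.

14.6 cells/mL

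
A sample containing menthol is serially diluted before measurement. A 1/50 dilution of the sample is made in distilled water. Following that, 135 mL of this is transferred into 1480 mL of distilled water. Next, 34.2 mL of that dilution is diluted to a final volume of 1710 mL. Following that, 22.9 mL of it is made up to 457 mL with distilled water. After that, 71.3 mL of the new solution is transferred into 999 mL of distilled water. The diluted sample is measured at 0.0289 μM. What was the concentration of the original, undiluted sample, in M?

0.259 M

Overall dilution factor = 50 × 11.96 × 50 × 19.96 × 15.01 = 8.96 × 10⁶.
Original = 0.0289 μM × 8.96 × 10⁶ = 2.59 × 10⁵ μM = 0.259 M.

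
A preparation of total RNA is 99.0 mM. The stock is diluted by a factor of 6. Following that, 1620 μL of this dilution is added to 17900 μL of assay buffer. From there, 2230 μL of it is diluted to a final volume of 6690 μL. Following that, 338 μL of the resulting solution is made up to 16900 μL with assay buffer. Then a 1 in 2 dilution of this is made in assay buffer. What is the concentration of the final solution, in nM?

4560 nM

Overall dilution factor = 6 × 12.05 × 3 × 50 × 2 = 2.17 × 10⁴.
99.0 mM / 2.17 × 10⁴ = 4.56 × 10⁻³ mM = 4560 nM.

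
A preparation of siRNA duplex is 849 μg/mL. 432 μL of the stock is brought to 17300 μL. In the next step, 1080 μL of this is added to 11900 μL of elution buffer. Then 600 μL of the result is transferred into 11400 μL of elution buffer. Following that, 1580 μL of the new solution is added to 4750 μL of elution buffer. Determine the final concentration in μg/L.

22.0 μg/L

Overall dilution factor = 40.05 × 12.02 × 20 × 4.006 = 3.86 × 10⁴.
849 μg/mL / 3.86 × 10⁴ = 0.0220 μg/mL = 22.0 μg/L.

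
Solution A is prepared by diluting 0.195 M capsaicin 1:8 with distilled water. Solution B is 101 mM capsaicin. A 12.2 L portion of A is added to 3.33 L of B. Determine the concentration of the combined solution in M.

0.0408 M

C_A = 0.195 M / 8 = 0.0244 M.
C_B = 101 mM = 0.101 M.
C_mix = (C_A·V_A + C_B·V_B)/(V_A + V_B) = (0.0244×12.2 + 0.101×3.33) / 15.53 = 0.0408 M.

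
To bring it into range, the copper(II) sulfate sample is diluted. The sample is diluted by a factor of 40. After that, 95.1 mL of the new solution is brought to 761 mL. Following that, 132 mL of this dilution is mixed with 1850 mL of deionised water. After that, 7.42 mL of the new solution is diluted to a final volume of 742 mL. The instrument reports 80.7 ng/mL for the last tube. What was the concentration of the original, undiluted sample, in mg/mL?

38.8 mg/mL

Overall dilution factor = 40 × 8.002 × 15.02 × 100 = 4.81 × 10⁵.
Original = 80.7 ng/mL × 4.81 × 10⁵ = 3.88 × 10⁷ ng/mL = 38.8 mg/mL.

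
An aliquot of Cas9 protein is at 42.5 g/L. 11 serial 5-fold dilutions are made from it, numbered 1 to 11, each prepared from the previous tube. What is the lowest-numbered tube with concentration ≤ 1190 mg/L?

Tube n has concentration 42.5 g/L / 5ⁿ.
Need 5ⁿ ≥ 42.5 g/L / 1190 mg/L = 35.7, so n ≥ 2.22.
First such tube: n = 3.

tube 3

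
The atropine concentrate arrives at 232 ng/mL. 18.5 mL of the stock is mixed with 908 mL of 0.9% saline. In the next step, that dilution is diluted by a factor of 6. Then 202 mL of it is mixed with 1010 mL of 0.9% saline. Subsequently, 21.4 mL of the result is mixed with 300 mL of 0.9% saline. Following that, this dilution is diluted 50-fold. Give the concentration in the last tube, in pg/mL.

Overall dilution factor = 50.08 × 6 × 6 × 15.02 × 50 = 1.35 × 10⁶.
232 ng/mL / 1.35 × 10⁶ = 1.71 × 10⁻⁴ ng/mL = 0.171 pg/mL.

0.171 pg/mL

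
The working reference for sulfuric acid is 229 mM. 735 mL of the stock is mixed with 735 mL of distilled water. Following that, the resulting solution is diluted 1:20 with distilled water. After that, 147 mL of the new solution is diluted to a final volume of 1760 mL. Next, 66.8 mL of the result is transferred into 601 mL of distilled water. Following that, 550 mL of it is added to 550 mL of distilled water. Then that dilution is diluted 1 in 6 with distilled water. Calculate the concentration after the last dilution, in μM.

3.99 μM

Overall dilution factor = 2 × 20 × 11.97 × 9.997 × 2 × 6 = 5.75 × 10⁴.
229 mM / 5.75 × 10⁴ = 3.99 × 10⁻³ mM = 3.99 μM.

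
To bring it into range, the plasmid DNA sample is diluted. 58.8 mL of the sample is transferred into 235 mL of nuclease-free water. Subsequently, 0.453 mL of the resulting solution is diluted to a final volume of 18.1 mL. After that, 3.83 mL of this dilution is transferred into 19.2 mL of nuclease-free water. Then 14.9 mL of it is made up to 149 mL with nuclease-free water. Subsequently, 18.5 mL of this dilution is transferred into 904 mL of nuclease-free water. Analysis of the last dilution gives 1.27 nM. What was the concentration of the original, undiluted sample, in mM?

Overall dilution factor = 4.997 × 39.96 × 6.013 × 10 × 49.86 = 5.99 × 10⁵.
Original = 1.27 nM × 5.99 × 10⁵ = 7.60 × 10⁵ nM = 0.760 mM.

0.760 mM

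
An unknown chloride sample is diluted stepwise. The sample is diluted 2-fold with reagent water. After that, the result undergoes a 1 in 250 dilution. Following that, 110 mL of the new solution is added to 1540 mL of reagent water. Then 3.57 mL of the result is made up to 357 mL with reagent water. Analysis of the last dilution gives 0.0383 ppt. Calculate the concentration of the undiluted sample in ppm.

0.0287 ppm

Overall dilution factor = 2 × 250 × 15 × 100 = 7.50 × 10⁵.
Original = 0.0383 ppt × 7.50 × 10⁵ = 2.87 × 10⁴ ppt = 0.0287 ppm.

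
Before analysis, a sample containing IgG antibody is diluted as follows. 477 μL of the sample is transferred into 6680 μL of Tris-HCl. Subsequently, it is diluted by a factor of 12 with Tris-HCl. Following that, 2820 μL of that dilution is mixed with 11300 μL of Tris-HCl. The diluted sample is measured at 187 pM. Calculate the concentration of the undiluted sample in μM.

0.169 μM

Overall dilution factor = 15.00 × 12 × 5.007 = 902.
Original = 187 pM × 902 = 1.69 × 10⁵ pM = 0.169 μM.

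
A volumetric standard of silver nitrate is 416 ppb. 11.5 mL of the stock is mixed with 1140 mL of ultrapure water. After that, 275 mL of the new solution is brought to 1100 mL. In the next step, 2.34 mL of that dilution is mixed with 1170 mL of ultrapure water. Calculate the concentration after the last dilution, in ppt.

Overall dilution factor = 100.1 × 4 × 501 = 2.01 × 10⁵.
416 ppb / 2.01 × 10⁵ = 2.07 × 10⁻³ ppb = 2.07 ppt.

2.07 ppt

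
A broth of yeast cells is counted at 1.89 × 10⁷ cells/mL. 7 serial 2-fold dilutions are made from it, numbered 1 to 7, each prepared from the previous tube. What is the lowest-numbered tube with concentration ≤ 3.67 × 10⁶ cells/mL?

Tube n has concentration 1.89 × 10⁷ cells/mL / 2ⁿ.
Need 2ⁿ ≥ 1.89 × 10⁷ cells/mL / 3.67 × 10⁶ cells/mL = 5.15, so n ≥ 2.36.
First such tube: n = 3.

tube 3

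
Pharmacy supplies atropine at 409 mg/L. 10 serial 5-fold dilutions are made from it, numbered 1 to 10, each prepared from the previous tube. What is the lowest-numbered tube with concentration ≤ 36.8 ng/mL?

tube 6

Tube n has concentration 409 mg/L / 5ⁿ.
Need 5ⁿ ≥ 409 mg/L / 36.8 ng/mL = 1.11 × 10⁴, so n ≥ 5.79.
First such tube: n = 6.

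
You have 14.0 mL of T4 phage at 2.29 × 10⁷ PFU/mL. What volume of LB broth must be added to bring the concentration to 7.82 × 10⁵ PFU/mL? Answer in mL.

396 mL

V₂ = C₁V₁/C₂ = 2.29 × 10⁷ × 14.0 / 7.82 × 10⁵ = 410 mL.
Diluent to add = V₂ − V₁ = 410 − 14.0 = 396 mL.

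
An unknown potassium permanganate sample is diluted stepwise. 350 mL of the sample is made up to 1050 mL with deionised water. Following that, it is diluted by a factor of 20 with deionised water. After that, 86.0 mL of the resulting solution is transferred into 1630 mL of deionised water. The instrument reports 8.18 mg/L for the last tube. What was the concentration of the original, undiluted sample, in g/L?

Overall dilution factor = 3 × 20 × 19.95 = 1197.
Original = 8.18 mg/L × 1197 = 9793 mg/L = 9.79 g/L.

9.79 g/L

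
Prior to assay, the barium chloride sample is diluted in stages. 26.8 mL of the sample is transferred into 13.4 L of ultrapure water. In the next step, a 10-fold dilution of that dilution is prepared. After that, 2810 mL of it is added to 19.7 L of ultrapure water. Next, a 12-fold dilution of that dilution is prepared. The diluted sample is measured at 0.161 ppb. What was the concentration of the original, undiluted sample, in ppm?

Overall dilution factor = 501 × 10 × 8.011 × 12 = 4.82 × 10⁵.
Original = 0.161 ppb × 4.82 × 10⁵ = 7.75 × 10⁴ ppb = 77.5 ppm.

77.5 ppm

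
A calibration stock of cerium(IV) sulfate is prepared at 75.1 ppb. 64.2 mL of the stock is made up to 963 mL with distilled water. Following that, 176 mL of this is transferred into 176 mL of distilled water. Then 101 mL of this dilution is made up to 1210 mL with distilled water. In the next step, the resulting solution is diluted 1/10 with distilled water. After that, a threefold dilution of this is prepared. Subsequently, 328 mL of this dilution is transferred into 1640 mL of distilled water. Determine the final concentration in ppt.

1.16 ppt

Overall dilution factor = 15 × 2 × 11.98 × 10 × 3 × 6 = 6.47 × 10⁴.
75.1 ppb / 6.47 × 10⁴ = 1.16 × 10⁻³ ppb = 1.16 ppt.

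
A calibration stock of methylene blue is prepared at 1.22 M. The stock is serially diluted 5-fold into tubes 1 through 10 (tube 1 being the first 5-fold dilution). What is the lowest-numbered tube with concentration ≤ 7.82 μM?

tube 8

Tube n has concentration 1.22 M / 5ⁿ.
Need 5ⁿ ≥ 1.22 M / 7.82 μM = 1.56 × 10⁵, so n ≥ 7.43.
First such tube: n = 8.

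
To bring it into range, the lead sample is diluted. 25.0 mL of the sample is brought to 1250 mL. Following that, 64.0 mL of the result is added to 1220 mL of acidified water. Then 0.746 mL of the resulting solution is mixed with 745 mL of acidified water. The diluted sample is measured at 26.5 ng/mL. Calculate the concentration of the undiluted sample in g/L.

Overall dilution factor = 50 × 20.06 × 999.7 = 1.00 × 10⁶.
Original = 26.5 ng/mL × 1.00 × 10⁶ = 2.66 × 10⁷ ng/mL = 26.6 g/L.

26.6 g/L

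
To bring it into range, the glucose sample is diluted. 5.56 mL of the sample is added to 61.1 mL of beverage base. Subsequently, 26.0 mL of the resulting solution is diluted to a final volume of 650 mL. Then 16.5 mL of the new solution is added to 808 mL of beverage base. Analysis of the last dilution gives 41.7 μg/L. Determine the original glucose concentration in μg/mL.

625 μg/mL

Overall dilution factor = 11.99 × 25 × 49.97 = 1.50 × 10⁴.
Original = 41.7 μg/L × 1.50 × 10⁴ = 6.25 × 10⁵ μg/L = 625 μg/mL.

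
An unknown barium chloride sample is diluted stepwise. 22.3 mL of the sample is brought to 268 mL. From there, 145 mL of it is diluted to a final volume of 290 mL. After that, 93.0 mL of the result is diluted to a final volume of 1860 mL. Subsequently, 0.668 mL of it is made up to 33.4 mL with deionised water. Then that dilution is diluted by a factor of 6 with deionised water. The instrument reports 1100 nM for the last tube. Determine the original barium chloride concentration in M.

0.159 M

Overall dilution factor = 12.02 × 2 × 20 × 50 × 6 = 1.44 × 10⁵.
Original = 1100 nM × 1.44 × 10⁵ = 1.59 × 10⁸ nM = 0.159 M.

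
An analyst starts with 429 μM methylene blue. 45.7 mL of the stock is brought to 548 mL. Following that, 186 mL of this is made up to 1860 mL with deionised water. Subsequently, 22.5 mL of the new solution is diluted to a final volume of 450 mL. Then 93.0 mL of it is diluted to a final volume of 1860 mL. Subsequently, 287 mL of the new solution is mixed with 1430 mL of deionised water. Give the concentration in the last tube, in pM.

1500 pM

Overall dilution factor = 11.99 × 10 × 20 × 20 × 5.983 = 2.87 × 10⁵.
429 μM / 2.87 × 10⁵ = 1.50 × 10⁻³ μM = 1500 pM.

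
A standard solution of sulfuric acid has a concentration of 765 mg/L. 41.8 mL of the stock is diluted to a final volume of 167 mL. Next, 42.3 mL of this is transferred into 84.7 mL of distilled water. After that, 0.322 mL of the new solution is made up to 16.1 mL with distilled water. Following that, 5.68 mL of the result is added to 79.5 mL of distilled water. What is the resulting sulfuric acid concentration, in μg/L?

Overall dilution factor = 3.995 × 3.002 × 50 × 15.00 = 8994.
765 mg/L / 8994 = 0.0851 mg/L = 85.1 μg/L.

85.1 μg/L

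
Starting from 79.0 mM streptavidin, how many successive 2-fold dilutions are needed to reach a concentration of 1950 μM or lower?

Need 2ⁿ ≥ 40.5, so n ≥ log(40.5)/log(2) = 5.34.
Minimum whole steps: n = 6.

6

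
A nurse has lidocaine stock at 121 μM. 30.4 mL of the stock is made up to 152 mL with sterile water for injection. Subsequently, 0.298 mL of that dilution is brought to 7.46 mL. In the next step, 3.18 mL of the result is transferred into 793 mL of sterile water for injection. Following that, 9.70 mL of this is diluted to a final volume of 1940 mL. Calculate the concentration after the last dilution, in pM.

19.3 pM

Overall dilution factor = 5 × 25.03 × 250.4 × 200 = 6.27 × 10⁶.
121 μM / 6.27 × 10⁶ = 1.93 × 10⁻⁵ μM = 19.3 pM.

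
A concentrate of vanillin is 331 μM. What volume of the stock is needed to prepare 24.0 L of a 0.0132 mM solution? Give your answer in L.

0.0132 mM = 13.2 μM.
V₁ = C₂V₂/C₁ = 13.2 × 24.0 / 331 = 0.957 L.

0.957 L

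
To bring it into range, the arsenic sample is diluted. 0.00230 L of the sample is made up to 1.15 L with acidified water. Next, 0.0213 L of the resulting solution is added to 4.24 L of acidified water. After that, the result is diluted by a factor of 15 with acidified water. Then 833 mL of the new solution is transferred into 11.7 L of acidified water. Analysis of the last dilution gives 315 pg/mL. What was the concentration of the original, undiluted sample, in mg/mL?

7.11 mg/mL

Overall dilution factor = 500 × 200.1 × 15 × 15.05 = 2.26 × 10⁷.
Original = 315 pg/mL × 2.26 × 10⁷ = 7.11 × 10⁹ pg/mL = 7.11 mg/mL.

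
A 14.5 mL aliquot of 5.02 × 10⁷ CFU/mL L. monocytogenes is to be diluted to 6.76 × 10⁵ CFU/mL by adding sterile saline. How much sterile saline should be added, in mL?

1060 mL

V₂ = C₁V₁/C₂ = 5.02 × 10⁷ × 14.5 / 6.76 × 10⁵ = 1077 mL.
Diluent to add = V₂ − V₁ = 1077 − 14.5 = 1060 mL.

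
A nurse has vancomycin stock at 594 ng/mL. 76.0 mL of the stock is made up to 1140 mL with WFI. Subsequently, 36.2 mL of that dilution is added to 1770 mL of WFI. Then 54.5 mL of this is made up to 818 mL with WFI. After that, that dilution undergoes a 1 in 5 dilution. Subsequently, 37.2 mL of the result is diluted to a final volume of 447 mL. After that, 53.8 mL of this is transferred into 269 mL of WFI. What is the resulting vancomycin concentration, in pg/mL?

0.147 pg/mL

Overall dilution factor = 15 × 49.90 × 15.01 × 5 × 12.02 × 6 = 4.05 × 10⁶.
594 ng/mL / 4.05 × 10⁶ = 1.47 × 10⁻⁴ ng/mL = 0.147 pg/mL.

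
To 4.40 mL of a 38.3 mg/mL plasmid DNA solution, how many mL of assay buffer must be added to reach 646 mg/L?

646 mg/L = 0.646 mg/mL.
V₂ = C₁V₁/C₂ = 38.3 × 4.40 / 0.646 = 261 mL.
Diluent to add = V₂ − V₁ = 261 − 4.40 = 256 mL.

256 mL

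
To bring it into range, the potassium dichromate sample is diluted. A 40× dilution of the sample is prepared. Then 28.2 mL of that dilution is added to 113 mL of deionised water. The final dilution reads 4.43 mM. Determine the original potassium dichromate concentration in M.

Overall dilution factor = 40 × 5.007 = 200.
Original = 4.43 mM × 200 = 887 mM = 0.887 M.

0.887 M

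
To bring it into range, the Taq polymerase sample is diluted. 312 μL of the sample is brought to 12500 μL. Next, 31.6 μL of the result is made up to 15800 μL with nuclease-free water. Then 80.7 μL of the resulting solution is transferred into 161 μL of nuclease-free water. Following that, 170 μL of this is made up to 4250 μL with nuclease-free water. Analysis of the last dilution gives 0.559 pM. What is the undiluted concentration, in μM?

0.838 μM

Overall dilution factor = 40.06 × 500 × 2.995 × 25 = 1.50 × 10⁶.
Original = 0.559 pM × 1.50 × 10⁶ = 8.38 × 10⁵ pM = 0.838 μM.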